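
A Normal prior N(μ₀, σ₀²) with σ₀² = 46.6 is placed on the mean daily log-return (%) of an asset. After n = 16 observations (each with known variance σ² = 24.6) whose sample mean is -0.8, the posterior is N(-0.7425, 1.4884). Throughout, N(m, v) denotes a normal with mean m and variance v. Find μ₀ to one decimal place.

The posterior mean is a precision-weighted average: μ_n = (τ₀μ₀ + τ_data·x̄)/(τ₀+τ_data), with τ₀=1/σ₀² and τ_data=n/σ².
Here τ₀ = 1/46.6 = 0.021459 and τ_data = 16/24.6 = 0.650407, so τ_n = 0.671866.
Rearranging for μ₀: μ₀ = (μ_n·τ_n − τ_data·x̄)/τ₀ = (-0.7425·0.671866 − 0.650407·-0.8) / 0.021459 = 0.021465/0.021459 ≈ 1.0.

μ₀ = 1.0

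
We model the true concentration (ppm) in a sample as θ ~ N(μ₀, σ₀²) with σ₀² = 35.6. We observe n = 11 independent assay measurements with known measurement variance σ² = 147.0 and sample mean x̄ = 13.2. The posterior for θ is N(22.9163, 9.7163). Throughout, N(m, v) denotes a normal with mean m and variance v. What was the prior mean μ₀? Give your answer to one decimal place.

With known observation variance, the Normal–Normal posterior has precision τ_n = τ₀ + n/σ² and mean μ_n = (τ₀μ₀ + (n/σ²)x̄)/τ_n.
Here τ₀ = 1/35.6 = 0.028090 and τ_data = 11/147.0 = 0.074830, so τ_n = 0.102920.
Rearranging for μ₀: μ₀ = (μ_n·τ_n − τ_data·x̄)/τ₀ = (22.9163·0.102920 − 0.074830·13.2) / 0.028090 = 1.370790/0.028090 ≈ 48.8.

μ₀ = 48.8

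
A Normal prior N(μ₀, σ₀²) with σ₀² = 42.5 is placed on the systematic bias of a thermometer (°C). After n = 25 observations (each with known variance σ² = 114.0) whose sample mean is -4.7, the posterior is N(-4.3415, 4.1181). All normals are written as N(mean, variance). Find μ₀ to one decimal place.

With known observation variance, the Normal–Normal posterior has precision τ_n = τ₀ + n/σ² and mean μ_n = (τ₀μ₀ + (n/σ²)x̄)/τ_n.
Here τ₀ = 1/42.5 = 0.023529 and τ_data = 25/114.0 = 0.219298, so τ_n = 0.242827.
Rearranging for μ₀: μ₀ = (μ_n·τ_n − τ_data·x̄)/τ₀ = (-4.3415·0.242827 − 0.219298·-4.7) / 0.023529 = -0.023533/0.023529 ≈ -1.0.

μ₀ = -1.0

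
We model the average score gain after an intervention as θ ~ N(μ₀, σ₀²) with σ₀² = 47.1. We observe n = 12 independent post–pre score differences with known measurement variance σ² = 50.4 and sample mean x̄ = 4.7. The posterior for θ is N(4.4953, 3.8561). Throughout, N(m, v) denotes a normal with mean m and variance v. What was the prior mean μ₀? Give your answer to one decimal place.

With known observation variance, the Normal–Normal posterior has precision τ_n = τ₀ + n/σ² and mean μ_n = (τ₀μ₀ + (n/σ²)x̄)/τ_n.
Here τ₀ = 1/47.1 = 0.021231 and τ_data = 12/50.4 = 0.238095, so τ_n = 0.259326.
Rearranging for μ₀: μ₀ = (μ_n·τ_n − τ_data·x̄)/τ₀ = (4.4953·0.259326 − 0.238095·4.7) / 0.021231 = 0.046702/0.021231 ≈ 2.2.

μ₀ = 2.2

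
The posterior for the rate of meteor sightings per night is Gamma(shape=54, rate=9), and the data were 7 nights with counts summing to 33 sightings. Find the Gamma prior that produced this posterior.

Gamma–Poisson conjugacy: posterior shape = α + Σxᵢ, posterior rate = β + n.
So α = 54 − 33 = 21 and β = 9 − 7 = 2.

Gamma(shape=21, rate=2)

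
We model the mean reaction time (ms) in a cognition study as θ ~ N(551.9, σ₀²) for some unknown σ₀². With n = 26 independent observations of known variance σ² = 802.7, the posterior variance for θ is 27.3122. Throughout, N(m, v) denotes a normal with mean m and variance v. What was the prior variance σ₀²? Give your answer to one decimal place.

σ₀² = 236.8

For the Normal–Normal model with known σ², precisions add: τ_n = τ₀ + n/σ².
So 1/σ₀² = 1/27.3122 − 26/802.7 = 0.036614 − 0.032391 = 0.004223.
Hence σ₀² = 1/0.004223 ≈ 236.8.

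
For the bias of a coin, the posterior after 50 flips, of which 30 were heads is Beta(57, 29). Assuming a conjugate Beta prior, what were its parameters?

Beta(27, 9)

Under Beta–binomial conjugacy the posterior parameters are (α+s, β+f).
Subtract the data counts: 57−30=27, 29−20=9.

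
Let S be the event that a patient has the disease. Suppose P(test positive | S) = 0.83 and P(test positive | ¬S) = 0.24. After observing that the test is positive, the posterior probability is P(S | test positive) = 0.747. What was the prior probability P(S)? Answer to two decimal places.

In odds form, posterior odds = prior odds × likelihood ratio, so prior odds = posterior odds ÷ LR.
Posterior odds = 0.747/(1−0.747) = 2.9526. LR = 0.83/0.24 = 3.4583.
Prior odds = 2.9526/3.4583 = 0.8538, so P(S) = 0.8538/(1+0.8538) ≈ 0.46.

P(S) = 0.46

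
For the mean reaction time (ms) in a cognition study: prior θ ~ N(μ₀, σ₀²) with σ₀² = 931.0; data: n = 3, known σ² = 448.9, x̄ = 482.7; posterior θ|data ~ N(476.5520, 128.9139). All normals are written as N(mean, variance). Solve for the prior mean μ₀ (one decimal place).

The posterior mean is a precision-weighted average: μ_n = (τ₀μ₀ + τ_data·x̄)/(τ₀+τ_data), with τ₀=1/σ₀² and τ_data=n/σ².
Here τ₀ = 1/931.0 = 0.001074 and τ_data = 3/448.9 = 0.006683, so τ_n = 0.007757.
Rearranging for μ₀: μ₀ = (μ_n·τ_n − τ_data·x̄)/τ₀ = (476.5520·0.007757 − 0.006683·482.7) / 0.001074 = 0.470730/0.001074 ≈ 438.3.

μ₀ = 438.3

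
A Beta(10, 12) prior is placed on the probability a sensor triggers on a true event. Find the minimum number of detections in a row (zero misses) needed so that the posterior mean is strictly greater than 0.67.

k = 15

After k detections and 0 misses the posterior is Beta(10+k, 12), with mean (10+k)/(10+12+k).
Set (10+k)/(22+k) > 0.67 and solve: k > (0.67·22 − 10)/(1 − 0.67) = 14.364.
The smallest integer exceeding 14.364 is 15.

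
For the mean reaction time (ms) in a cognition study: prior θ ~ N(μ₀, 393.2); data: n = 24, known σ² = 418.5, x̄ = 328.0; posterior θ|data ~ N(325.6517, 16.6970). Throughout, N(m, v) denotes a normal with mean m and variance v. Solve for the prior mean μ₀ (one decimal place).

With known observation variance, the Normal–Normal posterior has precision τ_n = τ₀ + n/σ² and mean μ_n = (τ₀μ₀ + (n/σ²)x̄)/τ_n.
Here τ₀ = 1/393.2 = 0.002543 and τ_data = 24/418.5 = 0.057348, so τ_n = 0.059891.
Rearranging for μ₀: μ₀ = (μ_n·τ_n − τ_data·x̄)/τ₀ = (325.6517·0.059891 − 0.057348·328.0) / 0.002543 = 0.693462/0.002543 ≈ 272.7.

μ₀ = 272.7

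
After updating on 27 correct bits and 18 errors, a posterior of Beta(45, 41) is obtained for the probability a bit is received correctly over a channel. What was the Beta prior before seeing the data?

Under Beta–binomial conjugacy the posterior parameters are (a+s, b+f).
So a = 45 − 27 = 18 and b = 41 − 18 = 23.

Beta(18, 23)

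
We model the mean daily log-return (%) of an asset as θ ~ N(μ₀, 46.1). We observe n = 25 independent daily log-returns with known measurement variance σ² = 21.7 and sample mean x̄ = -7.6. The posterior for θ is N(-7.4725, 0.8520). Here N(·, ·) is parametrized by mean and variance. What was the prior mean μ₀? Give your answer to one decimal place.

With known observation variance, the Normal–Normal posterior has precision τ_n = τ₀ + n/σ² and mean μ_n = (τ₀μ₀ + (n/σ²)x̄)/τ_n.
Here τ₀ = 1/46.1 = 0.021692 and τ_data = 25/21.7 = 1.152074, so τ_n = 1.173766.
Rearranging for μ₀: μ₀ = (μ_n·τ_n − τ_data·x̄)/τ₀ = (-7.4725·1.173766 − 1.152074·-7.6) / 0.021692 = -0.015204/0.021692 ≈ -0.7.

μ₀ = -0.7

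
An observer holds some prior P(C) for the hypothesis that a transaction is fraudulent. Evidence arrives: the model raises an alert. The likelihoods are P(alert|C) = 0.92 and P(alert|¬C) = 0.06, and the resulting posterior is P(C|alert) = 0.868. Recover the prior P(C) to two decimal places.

Bayes' rule in odds form gives O(C|E) = O(C)·[P(E|C)/P(E|¬C)], hence O(C) = O(C|E)/LR.
Posterior odds = 0.868/(1−0.868) = 6.5758. LR = 0.92/0.06 = 15.3333.
Prior odds = 6.5758/15.3333 = 0.4289, so P(C) = 0.4289/(1+0.4289) ≈ 0.30.

P(C) = 0.30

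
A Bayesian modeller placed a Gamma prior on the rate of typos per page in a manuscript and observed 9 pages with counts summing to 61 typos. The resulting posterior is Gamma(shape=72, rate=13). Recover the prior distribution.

Gamma(shape=11, rate=4)

A Gamma(α, β) prior (rate parametrization) on a Poisson rate with n observations summing to S gives posterior Gamma(α+S, β+n).
So α = 72 − 61 = 11 and β = 13 − 9 = 4.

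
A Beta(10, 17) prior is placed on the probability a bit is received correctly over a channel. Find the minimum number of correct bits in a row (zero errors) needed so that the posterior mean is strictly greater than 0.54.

After k correct bits and 0 errors the posterior is Beta(10+k, 17), with mean (10+k)/(10+17+k).
Set (10+k)/(27+k) > 0.54 and solve: k > (0.54·27 − 10)/(1 − 0.54) = 9.957.
The smallest integer exceeding 9.957 is 10.

k = 10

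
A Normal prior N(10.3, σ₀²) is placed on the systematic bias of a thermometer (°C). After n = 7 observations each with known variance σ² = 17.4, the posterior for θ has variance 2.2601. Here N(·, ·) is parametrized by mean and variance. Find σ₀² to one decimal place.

σ₀² = 24.9

Posterior precision equals prior precision plus data precision: 1/σ_n² = 1/σ₀² + n/σ².
So 1/σ₀² = 1/2.2601 − 7/17.4 = 0.442458 − 0.402299 = 0.040159.
Hence σ₀² = 1/0.040159 ≈ 24.9.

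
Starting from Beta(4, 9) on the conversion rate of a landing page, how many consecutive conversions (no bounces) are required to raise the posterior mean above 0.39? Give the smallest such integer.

After k conversions and 0 bounces the posterior is Beta(4+k, 9), with mean (4+k)/(4+9+k).
Set (4+k)/(13+k) > 0.39 and solve: k > (0.39·13 − 4)/(1 − 0.39) = 1.754.
The smallest integer exceeding 1.754 is 2.

k = 2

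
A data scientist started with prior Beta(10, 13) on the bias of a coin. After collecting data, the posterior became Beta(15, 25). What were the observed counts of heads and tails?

5 heads and 12 tails

Beta is conjugate to the binomial likelihood: posterior = Beta(a+s, b+f).
So s = 15 − 10 = 5 and f = 25 − 13 = 12.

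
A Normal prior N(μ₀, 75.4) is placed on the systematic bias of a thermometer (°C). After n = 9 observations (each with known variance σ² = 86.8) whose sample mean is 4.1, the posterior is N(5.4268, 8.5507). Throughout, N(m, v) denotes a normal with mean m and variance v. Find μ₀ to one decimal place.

The posterior mean is a precision-weighted average: μ_n = (τ₀μ₀ + τ_data·x̄)/(τ₀+τ_data), with τ₀=1/σ₀² and τ_data=n/σ².
Here τ₀ = 1/75.4 = 0.013263 and τ_data = 9/86.8 = 0.103687, so τ_n = 0.116950.
Rearranging for μ₀: μ₀ = (μ_n·τ_n − τ_data·x̄)/τ₀ = (5.4268·0.116950 − 0.103687·4.1) / 0.013263 = 0.209548/0.013263 ≈ 15.8.

μ₀ = 15.8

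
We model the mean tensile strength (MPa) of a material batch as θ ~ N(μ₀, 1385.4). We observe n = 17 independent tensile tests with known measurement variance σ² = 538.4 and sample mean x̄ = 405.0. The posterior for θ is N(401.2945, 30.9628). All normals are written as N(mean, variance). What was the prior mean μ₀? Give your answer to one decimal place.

The posterior mean is a precision-weighted average: μ_n = (τ₀μ₀ + τ_data·x̄)/(τ₀+τ_data), with τ₀=1/σ₀² and τ_data=n/σ².
Here τ₀ = 1/1385.4 = 0.000722 and τ_data = 17/538.4 = 0.031575, so τ_n = 0.032297.
Rearranging for μ₀: μ₀ = (μ_n·τ_n − τ_data·x̄)/τ₀ = (401.2945·0.032297 − 0.031575·405.0) / 0.000722 = 0.172733/0.000722 ≈ 239.2.

μ₀ = 239.2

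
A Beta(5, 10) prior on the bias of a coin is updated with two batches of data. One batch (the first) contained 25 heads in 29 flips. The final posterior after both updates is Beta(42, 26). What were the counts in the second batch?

Because Beta–binomial updating is additive in the counts, the combined data contributed (α_post−α_prior, β_post−β_prior) successes and failures.
Total across both batches: 42−5=37 heads, 26−10=16 tails.
Subtract the first batch: 37−25=12 heads and 16−4=12 tails.

12 heads and 12 tails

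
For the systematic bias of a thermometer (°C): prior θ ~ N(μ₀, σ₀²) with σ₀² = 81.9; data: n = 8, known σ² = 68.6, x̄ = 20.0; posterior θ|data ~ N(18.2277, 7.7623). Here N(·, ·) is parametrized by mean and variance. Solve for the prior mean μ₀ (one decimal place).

μ₀ = 1.3

With known observation variance, the Normal–Normal posterior has precision τ_n = τ₀ + n/σ² and mean μ_n = (τ₀μ₀ + (n/σ²)x̄)/τ_n.
Here τ₀ = 1/81.9 = 0.012210 and τ_data = 8/68.6 = 0.116618, so τ_n = 0.128828.
Rearranging for μ₀: μ₀ = (μ_n·τ_n − τ_data·x̄)/τ₀ = (18.2277·0.128828 − 0.116618·20.0) / 0.012210 = 0.015878/0.012210 ≈ 1.3.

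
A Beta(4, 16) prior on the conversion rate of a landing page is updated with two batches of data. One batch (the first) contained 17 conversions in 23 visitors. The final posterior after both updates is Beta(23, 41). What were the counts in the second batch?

2 conversions and 19 bounces

Because Beta–binomial updating is additive in the counts, the combined data contributed (α_post−α_prior, β_post−β_prior) successes and failures.
Total across both batches: 23−4=19 conversions, 41−16=25 bounces.
Subtract the first batch: 19−17=2 conversions and 25−6=19 bounces.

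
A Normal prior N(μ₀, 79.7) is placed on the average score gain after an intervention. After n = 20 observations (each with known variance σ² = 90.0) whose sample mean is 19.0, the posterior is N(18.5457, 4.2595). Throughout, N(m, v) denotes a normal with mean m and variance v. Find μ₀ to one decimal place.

The posterior mean is a precision-weighted average: μ_n = (τ₀μ₀ + τ_data·x̄)/(τ₀+τ_data), with τ₀=1/σ₀² and τ_data=n/σ².
Here τ₀ = 1/79.7 = 0.012547 and τ_data = 20/90.0 = 0.222222, so τ_n = 0.234769.
Rearranging for μ₀: μ₀ = (μ_n·τ_n − τ_data·x̄)/τ₀ = (18.5457·0.234769 − 0.222222·19.0) / 0.012547 = 0.131737/0.012547 ≈ 10.5.

μ₀ = 10.5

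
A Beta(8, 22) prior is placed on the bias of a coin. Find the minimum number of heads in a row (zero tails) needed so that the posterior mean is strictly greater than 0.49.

k = 14

After k heads and 0 tails the posterior is Beta(8+k, 22), with mean (8+k)/(8+22+k).
Set (8+k)/(30+k) > 0.49 and solve: k > (0.49·30 − 8)/(1 − 0.49) = 13.137.
The smallest integer exceeding 13.137 is 14.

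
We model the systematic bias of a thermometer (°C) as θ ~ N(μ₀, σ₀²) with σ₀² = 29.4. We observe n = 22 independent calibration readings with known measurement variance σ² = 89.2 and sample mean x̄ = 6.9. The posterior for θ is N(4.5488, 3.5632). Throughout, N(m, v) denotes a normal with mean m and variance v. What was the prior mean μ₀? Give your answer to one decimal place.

μ₀ = -12.5

With known observation variance, the Normal–Normal posterior has precision τ_n = τ₀ + n/σ² and mean μ_n = (τ₀μ₀ + (n/σ²)x̄)/τ_n.
Here τ₀ = 1/29.4 = 0.034014 and τ_data = 22/89.2 = 0.246637, so τ_n = 0.280651.
Rearranging for μ₀: μ₀ = (μ_n·τ_n − τ_data·x̄)/τ₀ = (4.5488·0.280651 − 0.246637·6.9) / 0.034014 = -0.425170/0.034014 ≈ -12.5.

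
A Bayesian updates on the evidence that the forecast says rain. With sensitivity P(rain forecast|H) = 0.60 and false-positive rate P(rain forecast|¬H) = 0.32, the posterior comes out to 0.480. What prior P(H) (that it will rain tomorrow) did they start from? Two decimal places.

P(H) = 0.33

In odds form, posterior odds = prior odds × likelihood ratio, so prior odds = posterior odds ÷ LR.
Posterior odds = 0.480/(1−0.480) = 0.9231. LR = 0.60/0.32 = 1.8750.
Prior odds = 0.9231/1.8750 = 0.4923, so P(H) = 0.4923/(1+0.4923) ≈ 0.33.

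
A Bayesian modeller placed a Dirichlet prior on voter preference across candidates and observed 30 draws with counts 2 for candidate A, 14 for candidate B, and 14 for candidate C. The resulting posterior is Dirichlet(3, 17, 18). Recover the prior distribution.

Dirichlet(1, 3, 4)

For a Dirichlet(α) prior with multinomial counts c, the posterior is Dirichlet(α + c) componentwise.
Subtract each count from the matching posterior parameter: 3−2=1, 17−14=3, 18−14=4.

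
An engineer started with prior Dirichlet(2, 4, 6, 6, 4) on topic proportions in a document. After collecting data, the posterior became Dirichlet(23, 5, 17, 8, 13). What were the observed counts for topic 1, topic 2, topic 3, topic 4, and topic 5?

For a Dirichlet(α) prior with multinomial counts c, the posterior is Dirichlet(α + c) componentwise.
Counts are posterior − prior componentwise: 23−2=21, 5−4=1, 17−6=11, 8−6=2, 13−4=9.

counts (21, 1, 11, 2, 9)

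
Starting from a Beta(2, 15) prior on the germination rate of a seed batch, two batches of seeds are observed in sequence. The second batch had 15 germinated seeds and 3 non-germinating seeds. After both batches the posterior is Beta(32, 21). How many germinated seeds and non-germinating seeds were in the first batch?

Because Beta–binomial updating is additive in the counts, the combined data contributed (α_post−α_prior, β_post−β_prior) successes and failures.
Total across both batches: 32−2=30 germinated seeds, 21−15=6 non-germinating seeds.
Subtract the second batch: 30−15=15 germinated seeds and 6−3=3 non-germinating seeds.

15 germinated seeds and 3 non-germinating seeds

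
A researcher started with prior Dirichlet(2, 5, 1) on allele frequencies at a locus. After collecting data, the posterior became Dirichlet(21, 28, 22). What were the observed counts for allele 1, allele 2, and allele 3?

For a Dirichlet(α) prior with multinomial counts c, the posterior is Dirichlet(α + c) componentwise.
Counts are posterior − prior componentwise: 21−2=19, 28−5=23, 22−1=21.

counts (19, 23, 21)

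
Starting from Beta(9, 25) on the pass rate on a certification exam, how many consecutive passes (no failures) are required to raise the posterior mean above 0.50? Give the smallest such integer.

After k passes and 0 failures the posterior is Beta(9+k, 25), with mean (9+k)/(9+25+k).
Set (9+k)/(34+k) > 0.50 and solve: k > (0.50·34 − 9)/(1 − 0.50) = 16.000.
The smallest integer exceeding 16.000 is 17, and checking k=17: (26)/(51) = 0.5098 > 0.50.

k = 17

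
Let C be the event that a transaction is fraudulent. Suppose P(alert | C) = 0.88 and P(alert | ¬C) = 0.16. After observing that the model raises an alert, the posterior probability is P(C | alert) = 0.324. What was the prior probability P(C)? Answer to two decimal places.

Bayes' rule in odds form gives O(C|E) = O(C)·[P(E|C)/P(E|¬C)], hence O(C) = O(C|E)/LR.
Posterior odds = 0.324/(1−0.324) = 0.4793. LR = 0.88/0.16 = 5.5000.
Prior odds = 0.4793/5.5000 = 0.0871, so P(C) = 0.0871/(1+0.0871) ≈ 0.08.

P(C) = 0.08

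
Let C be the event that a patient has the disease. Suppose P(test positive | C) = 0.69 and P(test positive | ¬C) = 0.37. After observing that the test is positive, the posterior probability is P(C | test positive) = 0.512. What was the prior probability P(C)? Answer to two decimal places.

P(C) = 0.36

Bayes' rule in odds form gives O(C|E) = O(C)·[P(E|C)/P(E|¬C)], hence O(C) = O(C|E)/LR.
Posterior odds = 0.512/(1−0.512) = 1.0492. LR = 0.69/0.37 = 1.8649.
Prior odds = 1.0492/1.8649 = 0.5626, so P(C) = 0.5626/(1+0.5626) ≈ 0.36.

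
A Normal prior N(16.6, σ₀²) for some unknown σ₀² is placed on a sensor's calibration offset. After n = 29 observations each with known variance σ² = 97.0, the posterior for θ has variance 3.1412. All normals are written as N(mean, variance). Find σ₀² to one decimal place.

Posterior precision equals prior precision plus data precision: 1/σ_n² = 1/σ₀² + n/σ².
So 1/σ₀² = 1/3.1412 − 29/97.0 = 0.318350 − 0.298969 = 0.019381.
Hence σ₀² = 1/0.019381 ≈ 51.6.

σ₀² = 51.6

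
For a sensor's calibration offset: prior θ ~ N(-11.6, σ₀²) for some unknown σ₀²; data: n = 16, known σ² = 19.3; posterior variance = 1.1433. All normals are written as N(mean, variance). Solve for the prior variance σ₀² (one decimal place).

For the Normal–Normal model with known σ², precisions add: τ_n = τ₀ + n/σ².
So 1/σ₀² = 1/1.1433 − 16/19.3 = 0.874661 − 0.829016 = 0.045645.
Hence σ₀² = 1/0.045645 ≈ 21.9.

σ₀² = 21.9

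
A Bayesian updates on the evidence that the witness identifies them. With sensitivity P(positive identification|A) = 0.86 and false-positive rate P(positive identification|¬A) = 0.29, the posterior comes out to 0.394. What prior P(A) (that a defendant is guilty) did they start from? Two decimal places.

P(A) = 0.18

In odds form, posterior odds = prior odds × likelihood ratio, so prior odds = posterior odds ÷ LR.
Posterior odds = 0.394/(1−0.394) = 0.6502. LR = 0.86/0.29 = 2.9655.
Prior odds = 0.6502/2.9655 = 0.2193, so P(A) = 0.2193/(1+0.2193) ≈ 0.18.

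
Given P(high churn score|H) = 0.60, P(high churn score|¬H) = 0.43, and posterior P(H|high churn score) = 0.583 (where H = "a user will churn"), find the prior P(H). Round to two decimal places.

In odds form, posterior odds = prior odds × likelihood ratio, so prior odds = posterior odds ÷ LR.
Posterior odds = 0.583/(1−0.583) = 1.3981. LR = 0.60/0.43 = 1.3953.
Prior odds = 1.3981/1.3953 = 1.0020, so P(H) = 1.0020/(1+1.0020) ≈ 0.50.

P(H) = 0.50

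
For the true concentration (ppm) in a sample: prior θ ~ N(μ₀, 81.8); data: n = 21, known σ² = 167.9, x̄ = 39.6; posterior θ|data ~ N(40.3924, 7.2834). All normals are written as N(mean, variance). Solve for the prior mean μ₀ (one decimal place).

μ₀ = 48.5

The posterior mean is a precision-weighted average: μ_n = (τ₀μ₀ + τ_data·x̄)/(τ₀+τ_data), with τ₀=1/σ₀² and τ_data=n/σ².
Here τ₀ = 1/81.8 = 0.012225 and τ_data = 21/167.9 = 0.125074, so τ_n = 0.137299.
Rearranging for μ₀: μ₀ = (μ_n·τ_n − τ_data·x̄)/τ₀ = (40.3924·0.137299 − 0.125074·39.6) / 0.012225 = 0.592906/0.012225 ≈ 48.5.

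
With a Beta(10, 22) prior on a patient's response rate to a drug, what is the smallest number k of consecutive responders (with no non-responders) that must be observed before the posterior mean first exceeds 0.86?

After k responders and 0 non-responders the posterior is Beta(10+k, 22), with mean (10+k)/(10+22+k).
Set (10+k)/(32+k) > 0.86 and solve: k > (0.86·32 − 10)/(1 − 0.86) = 125.143.
The smallest integer exceeding 125.143 is 126, and checking k=126: (136)/(158) = 0.8608 > 0.86.

k = 126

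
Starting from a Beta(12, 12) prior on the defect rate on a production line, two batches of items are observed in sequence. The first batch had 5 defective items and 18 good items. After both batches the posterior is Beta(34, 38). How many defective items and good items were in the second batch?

17 defective items and 8 good items

Sequential conjugate updates are equivalent to a single update on the pooled data, so total successes = posterior α − prior α and total failures = posterior β − prior β.
Total across both batches: 34−12=22 defective items, 38−12=26 good items.
Subtract the first batch: 22−5=17 defective items and 26−18=8 good items.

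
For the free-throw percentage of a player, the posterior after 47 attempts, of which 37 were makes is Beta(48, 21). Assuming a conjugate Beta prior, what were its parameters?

Under Beta–binomial conjugacy the posterior parameters are (a+s, b+f).
So a = 48 − 37 = 11 and b = 21 − 10 = 11.

Beta(11, 11)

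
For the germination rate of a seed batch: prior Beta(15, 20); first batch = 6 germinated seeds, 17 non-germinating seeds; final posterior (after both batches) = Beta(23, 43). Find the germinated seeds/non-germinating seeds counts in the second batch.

Sequential conjugate updates are equivalent to a single update on the pooled data, so total successes = posterior α − prior α and total failures = posterior β − prior β.
Total across both batches: 23−15=8 germinated seeds, 43−20=23 non-germinating seeds.
Subtract the first batch: 8−6=2 germinated seeds and 23−17=6 non-germinating seeds.

2 germinated seeds and 6 non-germinating seeds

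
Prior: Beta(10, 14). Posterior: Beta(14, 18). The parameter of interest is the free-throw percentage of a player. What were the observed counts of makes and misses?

4 makes and 4 misses

A Beta(a, b) prior with s successes and f failures in binomial data gives a Beta(a+s, b+f) posterior.
Match parameters: s=14−10=4, f=18−14=4.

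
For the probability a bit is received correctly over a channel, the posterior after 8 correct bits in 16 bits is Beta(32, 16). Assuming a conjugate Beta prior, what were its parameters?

Beta(24, 8)

A Beta(α, β) prior with s successes and f failures in binomial data gives a Beta(α+s, β+f) posterior.
Subtract the data counts: 32−8=24, 16−8=8.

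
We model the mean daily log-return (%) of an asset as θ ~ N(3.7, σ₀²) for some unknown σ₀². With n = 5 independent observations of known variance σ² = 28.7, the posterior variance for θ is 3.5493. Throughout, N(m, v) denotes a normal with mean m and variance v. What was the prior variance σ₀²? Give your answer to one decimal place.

σ₀² = 9.3

For the Normal–Normal model with known σ², precisions add: τ_n = τ₀ + n/σ².
So 1/σ₀² = 1/3.5493 − 5/28.7 = 0.281746 − 0.174216 = 0.107530.
Hence σ₀² = 1/0.107530 ≈ 9.3.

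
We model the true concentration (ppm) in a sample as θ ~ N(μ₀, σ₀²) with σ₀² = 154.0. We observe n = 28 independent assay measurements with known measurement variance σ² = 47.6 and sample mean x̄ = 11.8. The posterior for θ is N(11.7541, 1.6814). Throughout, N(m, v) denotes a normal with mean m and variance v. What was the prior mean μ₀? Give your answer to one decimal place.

μ₀ = 7.6

With known observation variance, the Normal–Normal posterior has precision τ_n = τ₀ + n/σ² and mean μ_n = (τ₀μ₀ + (n/σ²)x̄)/τ_n.
Here τ₀ = 1/154.0 = 0.006494 and τ_data = 28/47.6 = 0.588235, so τ_n = 0.594729.
Rearranging for μ₀: μ₀ = (μ_n·τ_n − τ_data·x̄)/τ₀ = (11.7541·0.594729 − 0.588235·11.8) / 0.006494 = 0.049331/0.006494 ≈ 7.6.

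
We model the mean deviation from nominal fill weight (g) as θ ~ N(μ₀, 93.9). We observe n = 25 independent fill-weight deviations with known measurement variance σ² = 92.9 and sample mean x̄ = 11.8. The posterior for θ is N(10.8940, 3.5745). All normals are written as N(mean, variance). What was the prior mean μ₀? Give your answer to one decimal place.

The posterior mean is a precision-weighted average: μ_n = (τ₀μ₀ + τ_data·x̄)/(τ₀+τ_data), with τ₀=1/σ₀² and τ_data=n/σ².
Here τ₀ = 1/93.9 = 0.010650 and τ_data = 25/92.9 = 0.269107, so τ_n = 0.279757.
Rearranging for μ₀: μ₀ = (μ_n·τ_n − τ_data·x̄)/τ₀ = (10.8940·0.279757 − 0.269107·11.8) / 0.010650 = -0.127790/0.010650 ≈ -12.0.

μ₀ = -12.0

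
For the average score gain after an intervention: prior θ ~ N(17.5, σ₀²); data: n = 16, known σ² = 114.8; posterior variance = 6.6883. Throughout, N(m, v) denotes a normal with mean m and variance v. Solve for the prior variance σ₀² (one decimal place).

Posterior precision equals prior precision plus data precision: 1/σ_n² = 1/σ₀² + n/σ².
So 1/σ₀² = 1/6.6883 − 16/114.8 = 0.149515 − 0.139373 = 0.010142.
Hence σ₀² = 1/0.010142 ≈ 98.6.

σ₀² = 98.6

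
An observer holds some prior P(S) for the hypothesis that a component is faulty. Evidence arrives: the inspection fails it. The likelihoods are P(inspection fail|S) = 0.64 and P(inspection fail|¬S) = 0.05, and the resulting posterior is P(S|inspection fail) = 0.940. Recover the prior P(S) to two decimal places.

P(S) = 0.55

Bayes' rule in odds form gives O(S|E) = O(S)·[P(E|S)/P(E|¬S)], hence O(S) = O(S|E)/LR.
Posterior odds = 0.940/(1−0.940) = 15.6667. LR = 0.64/0.05 = 12.8000.
Prior odds = 15.6667/12.8000 = 1.2240, so P(S) = 1.2240/(1+1.2240) ≈ 0.55.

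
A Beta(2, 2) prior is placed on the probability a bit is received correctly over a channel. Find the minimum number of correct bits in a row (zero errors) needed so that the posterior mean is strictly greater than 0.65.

After k correct bits and 0 errors the posterior is Beta(2+k, 2), with mean (2+k)/(2+2+k).
Set (2+k)/(4+k) > 0.65 and solve: k > (0.65·4 − 2)/(1 − 0.65) = 1.714.
The smallest integer exceeding 1.714 is 2, and checking k=2: (4)/(6) = 0.6667 > 0.65.

k = 2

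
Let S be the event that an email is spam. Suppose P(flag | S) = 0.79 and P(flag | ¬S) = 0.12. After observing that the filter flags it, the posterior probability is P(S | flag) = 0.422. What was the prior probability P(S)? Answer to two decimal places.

Bayes' rule in odds form gives O(S|E) = O(S)·[P(E|S)/P(E|¬S)], hence O(S) = O(S|E)/LR.
Posterior odds = 0.422/(1−0.422) = 0.7301. LR = 0.79/0.12 = 6.5833.
Prior odds = 0.7301/6.5833 = 0.1109, so P(S) = 0.1109/(1+0.1109) ≈ 0.10.

P(S) = 0.10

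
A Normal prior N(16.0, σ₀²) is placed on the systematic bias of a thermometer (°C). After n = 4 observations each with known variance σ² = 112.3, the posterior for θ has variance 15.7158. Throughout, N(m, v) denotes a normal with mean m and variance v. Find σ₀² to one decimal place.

Posterior precision equals prior precision plus data precision: 1/σ_n² = 1/σ₀² + n/σ².
So 1/σ₀² = 1/15.7158 − 4/112.3 = 0.063630 − 0.035619 = 0.028011.
Hence σ₀² = 1/0.028011 ≈ 35.7.

σ₀² = 35.7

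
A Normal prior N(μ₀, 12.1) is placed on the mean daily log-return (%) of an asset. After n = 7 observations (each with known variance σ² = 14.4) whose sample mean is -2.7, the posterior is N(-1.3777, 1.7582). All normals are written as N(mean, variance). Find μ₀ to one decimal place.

The posterior mean is a precision-weighted average: μ_n = (τ₀μ₀ + τ_data·x̄)/(τ₀+τ_data), with τ₀=1/σ₀² and τ_data=n/σ².
Here τ₀ = 1/12.1 = 0.082645 and τ_data = 7/14.4 = 0.486111, so τ_n = 0.568756.
Rearranging for μ₀: μ₀ = (μ_n·τ_n − τ_data·x̄)/τ₀ = (-1.3777·0.568756 − 0.486111·-2.7) / 0.082645 = 0.528925/0.082645 ≈ 6.4.

μ₀ = 6.4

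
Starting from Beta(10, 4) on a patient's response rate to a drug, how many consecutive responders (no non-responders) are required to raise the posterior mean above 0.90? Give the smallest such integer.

After k responders and 0 non-responders the posterior is Beta(10+k, 4), with mean (10+k)/(10+4+k).
Set (10+k)/(14+k) > 0.90 and solve: k > (0.90·14 − 10)/(1 − 0.90) = 26.000.
The smallest integer exceeding 26.000 is 27, and checking k=27: (37)/(41) = 0.9024 > 0.90.

k = 27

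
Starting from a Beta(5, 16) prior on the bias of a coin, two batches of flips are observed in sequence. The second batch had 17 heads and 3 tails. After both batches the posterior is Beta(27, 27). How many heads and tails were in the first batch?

Because Beta–binomial updating is additive in the counts, the combined data contributed (α_post−α_prior, β_post−β_prior) successes and failures.
Total across both batches: 27−5=22 heads, 27−16=11 tails.
Subtract the second batch: 22−17=5 heads and 11−3=8 tails.

5 heads and 8 tails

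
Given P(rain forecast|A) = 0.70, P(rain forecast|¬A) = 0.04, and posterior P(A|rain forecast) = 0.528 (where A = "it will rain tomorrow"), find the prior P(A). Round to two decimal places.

Bayes' rule in odds form gives O(A|E) = O(A)·[P(E|A)/P(E|¬A)], hence O(A) = O(A|E)/LR.
Posterior odds = 0.528/(1−0.528) = 1.1186. LR = 0.70/0.04 = 17.5000.
Prior odds = 1.1186/17.5000 = 0.0639, so P(A) = 0.0639/(1+0.0639) ≈ 0.06.

P(A) = 0.06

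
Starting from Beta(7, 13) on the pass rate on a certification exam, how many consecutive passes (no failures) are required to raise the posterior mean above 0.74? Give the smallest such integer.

k = 31

After k passes and 0 failures the posterior is Beta(7+k, 13), with mean (7+k)/(7+13+k).
Set (7+k)/(20+k) > 0.74 and solve: k > (0.74·20 − 7)/(1 − 0.74) = 30.000.
The smallest integer exceeding 30.000 is 31.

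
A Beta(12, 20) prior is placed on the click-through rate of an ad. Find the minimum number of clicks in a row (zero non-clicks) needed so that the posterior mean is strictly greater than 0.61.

After k clicks and 0 non-clicks the posterior is Beta(12+k, 20), with mean (12+k)/(12+20+k).
Set (12+k)/(32+k) > 0.61 and solve: k > (0.61·32 − 12)/(1 − 0.61) = 19.282.
The smallest integer exceeding 19.282 is 20.

k = 20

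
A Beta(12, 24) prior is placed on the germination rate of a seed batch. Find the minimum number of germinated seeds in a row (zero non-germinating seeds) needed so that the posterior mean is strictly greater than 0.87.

k = 149

After k germinated seeds and 0 non-germinating seeds the posterior is Beta(12+k, 24), with mean (12+k)/(12+24+k).
Set (12+k)/(36+k) > 0.87 and solve: k > (0.87·36 − 12)/(1 − 0.87) = 148.615.
The smallest integer exceeding 148.615 is 149, and checking k=149: (161)/(185) = 0.8703 > 0.87.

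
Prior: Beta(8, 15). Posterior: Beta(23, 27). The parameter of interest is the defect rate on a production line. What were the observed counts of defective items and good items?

15 defective items and 12 good items

A Beta(α, β) prior with s successes and f failures in binomial data gives a Beta(α+s, β+f) posterior.
So s = 23 − 8 = 15 and f = 27 − 15 = 12.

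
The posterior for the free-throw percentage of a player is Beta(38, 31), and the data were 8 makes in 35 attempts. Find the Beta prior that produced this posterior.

Under Beta–binomial conjugacy the posterior parameters are (α+s, β+f).
So α = 38 − 8 = 30 and β = 31 − 27 = 4.

Beta(30, 4)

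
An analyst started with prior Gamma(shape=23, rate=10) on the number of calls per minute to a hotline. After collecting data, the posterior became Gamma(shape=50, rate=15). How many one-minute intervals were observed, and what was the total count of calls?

A Gamma(α, β) prior (rate parametrization) on a Poisson rate with n observations summing to S gives posterior Gamma(α+S, β+n).
Matching: Σxᵢ = 50 − 23 = 27 and n = 15 − 10 = 5.

n = 5 one-minute intervals with total 27 calls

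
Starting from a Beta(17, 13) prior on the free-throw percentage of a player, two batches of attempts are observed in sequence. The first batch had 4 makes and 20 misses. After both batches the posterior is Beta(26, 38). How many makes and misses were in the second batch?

Sequential conjugate updates are equivalent to a single update on the pooled data, so total successes = posterior α − prior α and total failures = posterior β − prior β.
Total across both batches: 26−17=9 makes, 38−13=25 misses.
Subtract the first batch: 9−4=5 makes and 25−20=5 misses.

5 makes and 5 misses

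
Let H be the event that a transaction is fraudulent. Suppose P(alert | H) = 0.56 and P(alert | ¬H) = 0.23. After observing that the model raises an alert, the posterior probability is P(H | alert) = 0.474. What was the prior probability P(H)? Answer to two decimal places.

P(H) = 0.27

In odds form, posterior odds = prior odds × likelihood ratio, so prior odds = posterior odds ÷ LR.
Posterior odds = 0.474/(1−0.474) = 0.9011. LR = 0.56/0.23 = 2.4348.
Prior odds = 0.9011/2.4348 = 0.3701, so P(H) = 0.3701/(1+0.3701) ≈ 0.27.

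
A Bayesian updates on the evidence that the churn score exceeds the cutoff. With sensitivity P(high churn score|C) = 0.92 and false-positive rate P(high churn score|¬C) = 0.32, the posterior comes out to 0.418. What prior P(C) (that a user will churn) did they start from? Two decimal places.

P(C) = 0.20

Bayes' rule in odds form gives O(C|E) = O(C)·[P(E|C)/P(E|¬C)], hence O(C) = O(C|E)/LR.
Posterior odds = 0.418/(1−0.418) = 0.7182. LR = 0.92/0.32 = 2.8750.
Prior odds = 0.7182/2.8750 = 0.2498, so P(C) = 0.2498/(1+0.2498) ≈ 0.20.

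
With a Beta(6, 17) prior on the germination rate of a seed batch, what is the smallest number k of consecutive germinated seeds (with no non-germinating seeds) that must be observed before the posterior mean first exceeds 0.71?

After k germinated seeds and 0 non-germinating seeds the posterior is Beta(6+k, 17), with mean (6+k)/(6+17+k).
Set (6+k)/(23+k) > 0.71 and solve: k > (0.71·23 − 6)/(1 − 0.71) = 35.621.
The smallest integer exceeding 35.621 is 36, and checking k=36: (42)/(59) = 0.7119 > 0.71.

k = 36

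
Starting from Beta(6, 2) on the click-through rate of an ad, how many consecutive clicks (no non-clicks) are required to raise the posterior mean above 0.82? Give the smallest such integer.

k = 4

After k clicks and 0 non-clicks the posterior is Beta(6+k, 2), with mean (6+k)/(6+2+k).
Set (6+k)/(8+k) > 0.82 and solve: k > (0.82·8 − 6)/(1 − 0.82) = 3.111.
The smallest integer exceeding 3.111 is 4.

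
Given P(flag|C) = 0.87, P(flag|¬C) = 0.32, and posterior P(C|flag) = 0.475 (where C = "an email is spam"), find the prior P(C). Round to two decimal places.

In odds form, posterior odds = prior odds × likelihood ratio, so prior odds = posterior odds ÷ LR.
Posterior odds = 0.475/(1−0.475) = 0.9048. LR = 0.87/0.32 = 2.7188.
Prior odds = 0.9048/2.7188 = 0.3328, so P(C) = 0.3328/(1+0.3328) ≈ 0.25.

P(C) = 0.25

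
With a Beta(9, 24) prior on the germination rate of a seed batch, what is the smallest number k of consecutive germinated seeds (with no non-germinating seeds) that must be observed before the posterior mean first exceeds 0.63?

k = 32

After k germinated seeds and 0 non-germinating seeds the posterior is Beta(9+k, 24), with mean (9+k)/(9+24+k).
Set (9+k)/(33+k) > 0.63 and solve: k > (0.63·33 − 9)/(1 − 0.63) = 31.865.
The smallest integer exceeding 31.865 is 32, and checking k=32: (41)/(65) = 0.6308 > 0.63.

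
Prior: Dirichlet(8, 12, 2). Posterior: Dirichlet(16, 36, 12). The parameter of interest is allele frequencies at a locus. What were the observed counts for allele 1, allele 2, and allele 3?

counts (8, 24, 10)

For a Dirichlet(α) prior with multinomial counts c, the posterior is Dirichlet(α + c) componentwise.
Counts are posterior − prior componentwise: 16−8=8, 36−12=24, 12−2=10.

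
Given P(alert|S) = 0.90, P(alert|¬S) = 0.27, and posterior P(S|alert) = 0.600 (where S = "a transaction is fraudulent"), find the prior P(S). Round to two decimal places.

Bayes' rule in odds form gives O(S|E) = O(S)·[P(E|S)/P(E|¬S)], hence O(S) = O(S|E)/LR.
Posterior odds = 0.600/(1−0.600) = 1.5000. LR = 0.90/0.27 = 3.3333.
Prior odds = 1.5000/3.3333 = 0.4500, so P(S) = 0.4500/(1+0.4500) ≈ 0.31.

P(S) = 0.31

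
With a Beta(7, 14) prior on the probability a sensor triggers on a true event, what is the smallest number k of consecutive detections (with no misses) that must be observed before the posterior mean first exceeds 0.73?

After k detections and 0 misses the posterior is Beta(7+k, 14), with mean (7+k)/(7+14+k).
Set (7+k)/(21+k) > 0.73 and solve: k > (0.73·21 − 7)/(1 − 0.73) = 30.852.
The smallest integer exceeding 30.852 is 31, and checking k=31: (38)/(52) = 0.7308 > 0.73.

k = 31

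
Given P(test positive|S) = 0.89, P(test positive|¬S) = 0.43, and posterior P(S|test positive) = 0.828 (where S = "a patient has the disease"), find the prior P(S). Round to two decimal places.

Bayes' rule in odds form gives O(S|E) = O(S)·[P(E|S)/P(E|¬S)], hence O(S) = O(S|E)/LR.
Posterior odds = 0.828/(1−0.828) = 4.8140. LR = 0.89/0.43 = 2.0698.
Prior odds = 4.8140/2.0698 = 2.3258, so P(S) = 2.3258/(1+2.3258) ≈ 0.70.

P(S) = 0.70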